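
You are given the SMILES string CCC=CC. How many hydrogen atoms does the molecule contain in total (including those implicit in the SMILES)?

Walk through each heavy atom and fill implicit hydrogens from standard valence (C 4, N 3, O 2, S 2, halogen 1):
  atom 1: C, bond orders sum to 1 (valence 4) → 3 H
  atom 2: C, bond orders sum to 2 (valence 4) → 2 H
  atom 3: C, bond orders sum to 3 (valence 4) → 1 H
  atom 4: C, bond orders sum to 3 (valence 4) → 1 H
  atom 5: C, bond orders sum to 1 (valence 4) → 3 H
Total hydrogens: 10.

10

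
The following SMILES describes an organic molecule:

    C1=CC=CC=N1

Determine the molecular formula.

Walk through each heavy atom and fill implicit hydrogens from standard valence (C 4, N 3, O 2, S 2, halogen 1):
  atom 1: C, bond orders sum to 3 (valence 4) → 1 H
  atom 2: C, bond orders sum to 3 (valence 4) → 1 H
  atom 3: C, bond orders sum to 3 (valence 4) → 1 H
  atom 4: C, bond orders sum to 3 (valence 4) → 1 H
  atom 5: C, bond orders sum to 3 (valence 4) → 1 H
  atom 6: N, bond orders sum to 3 (valence 3) → 0 H
Totals → C:5, H:5, N:1.

C5H5N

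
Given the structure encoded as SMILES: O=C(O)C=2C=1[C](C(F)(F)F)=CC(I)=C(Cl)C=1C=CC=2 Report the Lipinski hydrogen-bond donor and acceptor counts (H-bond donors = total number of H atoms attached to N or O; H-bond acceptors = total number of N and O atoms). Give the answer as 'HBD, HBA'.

1, 2

Donors: find every N or O and count the H atoms it carries.
  atom 1 (O): bond orders sum to 2 → 0 H
  atom 3 (O): bond orders sum to 1 → 1 H
Lipinski HBD = 1.
Acceptors: N atoms = 0, O atoms = 2 → HBA = 2.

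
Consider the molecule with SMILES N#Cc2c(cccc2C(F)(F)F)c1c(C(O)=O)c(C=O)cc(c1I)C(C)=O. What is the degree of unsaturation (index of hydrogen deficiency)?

Molecular formula: C18H9F3INO4.
DoU = (2C + 2 + N − H − X) / 2, where X is the halogen count and O/S are ignored.
    = (2·18 + 2 + 1 − 9 − 4) / 2 = 26 / 2 = 13.

13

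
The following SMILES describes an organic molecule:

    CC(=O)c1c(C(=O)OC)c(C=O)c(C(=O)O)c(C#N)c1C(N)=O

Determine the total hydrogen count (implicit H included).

Walk through each heavy atom and fill implicit hydrogens from standard valence (C 4, N 3, O 2, S 2, halogen 1); for lowercase aromatic atoms, an aromatic c carries 1 H when it has two neighbours and 0 H with three, and aromatic n carries 0 H:
  atom 1: C, bond orders sum to 1 (valence 4) → 3 H
  atom 2: C, bond orders sum to 4 (valence 4) → 0 H
  atom 3: O, bond orders sum to 2 (valence 2) → 0 H
  atom 4: aromatic c, 3 neighbours → 0 H
  atom 5: aromatic c, 3 neighbours → 0 H
  atom 6: C, bond orders sum to 4 (valence 4) → 0 H
  atom 7: O, bond orders sum to 2 (valence 2) → 0 H
  atom 8: O, bond orders sum to 2 (valence 2) → 0 H
  atom 9: C, bond orders sum to 1 (valence 4) → 3 H
  atom 10: aromatic c, 3 neighbours → 0 H
  atom 11: C, bond orders sum to 3 (valence 4) → 1 H
  atom 12: O, bond orders sum to 2 (valence 2) → 0 H
  atom 13: aromatic c, 3 neighbours → 0 H
  atom 14: C, bond orders sum to 4 (valence 4) → 0 H
  atom 15: O, bond orders sum to 2 (valence 2) → 0 H
  atom 16: O, bond orders sum to 1 (valence 2) → 1 H
  atom 17: aromatic c, 3 neighbours → 0 H
  atom 18: C, bond orders sum to 4 (valence 4) → 0 H
  atom 19: N, bond orders sum to 3 (valence 3) → 0 H
  atom 20: aromatic c, 3 neighbours → 0 H
  atom 21: C, bond orders sum to 4 (valence 4) → 0 H
  atom 22: N, bond orders sum to 1 (valence 3) → 2 H
  atom 23: O, bond orders sum to 2 (valence 2) → 0 H
Total hydrogens: 10.

10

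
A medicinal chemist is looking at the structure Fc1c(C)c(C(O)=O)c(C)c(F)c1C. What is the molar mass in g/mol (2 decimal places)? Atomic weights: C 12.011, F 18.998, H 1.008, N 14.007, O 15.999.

200.18 g/mol

First, the molecular formula is C10H10F2O2 (counting implicit H from valence).
  C: 10 × 12.011 = 120.110
  F: 2 × 18.998 = 37.996
  H: 10 × 1.008 = 10.080
  O: 2 × 15.999 = 31.998
Sum: 10×12.011 + 2×18.998 + 10×1.008 + 2×15.999 = 200.184 → 200.18 g/mol.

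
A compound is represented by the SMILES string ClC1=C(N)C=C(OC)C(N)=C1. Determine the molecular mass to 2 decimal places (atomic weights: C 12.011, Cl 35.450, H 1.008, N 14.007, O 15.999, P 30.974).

First, the molecular formula is C7H9ClN2O (counting implicit H from valence).
  C: 7 × 12.011 = 84.077
  Cl: 1 × 35.450 = 35.450
  H: 9 × 1.008 = 9.072
  N: 2 × 14.007 = 28.014
  O: 1 × 15.999 = 15.999
Sum: 7×12.011 + 1×35.450 + 9×1.008 + 2×14.007 + 1×15.999 = 172.612 → 172.61 g/mol.

172.61 g/mol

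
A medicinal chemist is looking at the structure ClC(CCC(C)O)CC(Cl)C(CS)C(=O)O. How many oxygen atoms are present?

3

Scan the SMILES for O atoms (remember two-letter symbols like Cl and Br are single atoms).
Oxygen count: 3.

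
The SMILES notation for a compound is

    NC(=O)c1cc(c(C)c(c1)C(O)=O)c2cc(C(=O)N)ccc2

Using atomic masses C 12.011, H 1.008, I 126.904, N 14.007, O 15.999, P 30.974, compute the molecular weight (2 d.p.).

First, the molecular formula is C16H14N2O4 (counting implicit H from valence).
  C: 16 × 12.011 = 192.176
  H: 14 × 1.008 = 14.112
  N: 2 × 14.007 = 28.014
  O: 4 × 15.999 = 63.996
Sum: 16×12.011 + 14×1.008 + 2×14.007 + 4×15.999 = 298.298 → 298.30 g/mol.

298.30 g/mol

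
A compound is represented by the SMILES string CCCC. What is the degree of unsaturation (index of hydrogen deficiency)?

0

Molecular formula: C4H10.
DoU = (2C + 2 + N − H − X) / 2, where X is the halogen count and O/S are ignored.
    = (2·4 + 2 + 0 − 10 − 0) / 2 = 0 / 2 = 0.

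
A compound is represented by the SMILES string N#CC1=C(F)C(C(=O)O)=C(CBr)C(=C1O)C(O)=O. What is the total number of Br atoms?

Scan the SMILES for Br atoms (remember two-letter symbols like Cl and Br are single atoms).
Bromine count: 1.

1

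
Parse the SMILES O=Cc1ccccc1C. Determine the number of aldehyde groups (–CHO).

The aldehyde motif appears at heavy-atom position 2 in the SMILES.
Aldehyde count: 1.

1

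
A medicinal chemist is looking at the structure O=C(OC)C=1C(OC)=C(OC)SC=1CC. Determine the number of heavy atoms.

15

Every atom symbol written in the SMILES (organic subset) is one heavy atom; implicit H are not written.
Heavy atoms by element → C:10, O:4, S:1.
Total: 15.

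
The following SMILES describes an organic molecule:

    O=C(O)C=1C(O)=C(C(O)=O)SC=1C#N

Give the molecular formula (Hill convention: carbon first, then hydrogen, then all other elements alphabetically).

C7H3NO5S

Walk through each heavy atom and fill implicit hydrogens from standard valence (C 4, N 3, O 2, S 2, halogen 1):
  atom 1: O, bond orders sum to 2 (valence 2) → 0 H
  atom 2: C, bond orders sum to 4 (valence 4) → 0 H
  atom 3: O, bond orders sum to 1 (valence 2) → 1 H
  atom 4: C, bond orders sum to 4 (valence 4) → 0 H
  atom 5: C, bond orders sum to 4 (valence 4) → 0 H
  atom 6: O, bond orders sum to 1 (valence 2) → 1 H
  atom 7: C, bond orders sum to 4 (valence 4) → 0 H
  atom 8: C, bond orders sum to 4 (valence 4) → 0 H
  atom 9: O, bond orders sum to 1 (valence 2) → 1 H
  atom 10: O, bond orders sum to 2 (valence 2) → 0 H
  atom 11: S, bond orders sum to 2 (valence 2) → 0 H
  atom 12: C, bond orders sum to 4 (valence 4) → 0 H
  atom 13: C, bond orders sum to 4 (valence 4) → 0 H
  atom 14: N, bond orders sum to 3 (valence 3) → 0 H
Totals → C:7, H:3, N:1, O:5, S:1.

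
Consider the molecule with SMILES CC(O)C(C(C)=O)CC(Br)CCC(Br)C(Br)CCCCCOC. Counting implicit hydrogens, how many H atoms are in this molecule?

Walk through each heavy atom and fill implicit hydrogens from standard valence (C 4, N 3, O 2, S 2, halogen 1):
  atom 1: C, bond orders sum to 1 (valence 4) → 3 H
  atom 2: C, bond orders sum to 3 (valence 4) → 1 H
  atom 3: O, bond orders sum to 1 (valence 2) → 1 H
  atom 4: C, bond orders sum to 3 (valence 4) → 1 H
  atom 5: C, bond orders sum to 4 (valence 4) → 0 H
  atom 6: C, bond orders sum to 1 (valence 4) → 3 H
  atom 7: O, bond orders sum to 2 (valence 2) → 0 H
  atom 8: C, bond orders sum to 2 (valence 4) → 2 H
  atom 9: C, bond orders sum to 3 (valence 4) → 1 H
  atom 10: Br (halogen, monovalent) → 0 H
  atom 11: C, bond orders sum to 2 (valence 4) → 2 H
  atom 12: C, bond orders sum to 2 (valence 4) → 2 H
  atom 13: C, bond orders sum to 3 (valence 4) → 1 H
  atom 14: Br (halogen, monovalent) → 0 H
  atom 15: C, bond orders sum to 3 (valence 4) → 1 H
  atom 16: Br (halogen, monovalent) → 0 H
  atom 17: C, bond orders sum to 2 (valence 4) → 2 H
  atom 18: C, bond orders sum to 2 (valence 4) → 2 H
  atom 19: C, bond orders sum to 2 (valence 4) → 2 H
  atom 20: C, bond orders sum to 2 (valence 4) → 2 H
  atom 21: C, bond orders sum to 2 (valence 4) → 2 H
  atom 22: O, bond orders sum to 2 (valence 2) → 0 H
  atom 23: C, bond orders sum to 1 (valence 4) → 3 H
Total hydrogens: 31.

31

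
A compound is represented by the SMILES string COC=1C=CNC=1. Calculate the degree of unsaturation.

3

Molecular formula: C5H7NO.
DoU = (2C + 2 + N − H − X) / 2, where X is the halogen count and O/S are ignored.
    = (2·5 + 2 + 1 − 7 − 0) / 2 = 6 / 2 = 3.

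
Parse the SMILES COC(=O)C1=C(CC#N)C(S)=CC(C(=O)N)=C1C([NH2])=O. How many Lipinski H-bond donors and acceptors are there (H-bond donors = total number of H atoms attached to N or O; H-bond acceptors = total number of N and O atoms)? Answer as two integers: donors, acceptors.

Donors: find every N or O and count the H atoms it carries.
  atom 2 (O): bond orders sum to 2 → 0 H
  atom 4 (O): bond orders sum to 2 → 0 H
  atom 9 (N): bond orders sum to 3 → 0 H
  atom 15 (O): bond orders sum to 2 → 0 H
  atom 16 (N): bond orders sum to 1 → 2 H
  atom 19 (N): bond orders sum to 1 → 2 H
  atom 20 (O): bond orders sum to 2 → 0 H
Lipinski HBD = 4.
Acceptors: N atoms = 3, O atoms = 4 → HBA = 7.

4, 7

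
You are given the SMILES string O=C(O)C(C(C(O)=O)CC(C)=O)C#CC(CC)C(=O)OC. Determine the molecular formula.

Walk through each heavy atom and fill implicit hydrogens from standard valence (C 4, N 3, O 2, S 2, halogen 1):
  atom 1: O, bond orders sum to 2 (valence 2) → 0 H
  atom 2: C, bond orders sum to 4 (valence 4) → 0 H
  atom 3: O, bond orders sum to 1 (valence 2) → 1 H
  atom 4: C, bond orders sum to 3 (valence 4) → 1 H
  atom 5: C, bond orders sum to 3 (valence 4) → 1 H
  atom 6: C, bond orders sum to 4 (valence 4) → 0 H
  atom 7: O, bond orders sum to 1 (valence 2) → 1 H
  atom 8: O, bond orders sum to 2 (valence 2) → 0 H
  atom 9: C, bond orders sum to 2 (valence 4) → 2 H
  atom 10: C, bond orders sum to 4 (valence 4) → 0 H
  atom 11: C, bond orders sum to 1 (valence 4) → 3 H
  atom 12: O, bond orders sum to 2 (valence 2) → 0 H
  atom 13: C, bond orders sum to 4 (valence 4) → 0 H
  atom 14: C, bond orders sum to 4 (valence 4) → 0 H
  atom 15: C, bond orders sum to 3 (valence 4) → 1 H
  atom 16: C, bond orders sum to 2 (valence 4) → 2 H
  atom 17: C, bond orders sum to 1 (valence 4) → 3 H
  atom 18: C, bond orders sum to 4 (valence 4) → 0 H
  atom 19: O, bond orders sum to 2 (valence 2) → 0 H
  atom 20: O, bond orders sum to 2 (valence 2) → 0 H
  atom 21: C, bond orders sum to 1 (valence 4) → 3 H
Totals → C:14, H:18, O:7.
In Hill order: C14H18O7.

C14H18O7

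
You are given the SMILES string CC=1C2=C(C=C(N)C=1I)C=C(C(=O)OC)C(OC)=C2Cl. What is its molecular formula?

C14H13ClINO3

Walk through each heavy atom and fill implicit hydrogens from standard valence (C 4, N 3, O 2, S 2, halogen 1):
  atom 1: C, bond orders sum to 1 (valence 4) → 3 H
  atom 2: C, bond orders sum to 4 (valence 4) → 0 H
  atom 3: C, bond orders sum to 4 (valence 4) → 0 H
  atom 4: C, bond orders sum to 4 (valence 4) → 0 H
  atom 5: C, bond orders sum to 3 (valence 4) → 1 H
  atom 6: C, bond orders sum to 4 (valence 4) → 0 H
  atom 7: N, bond orders sum to 1 (valence 3) → 2 H
  atom 8: C, bond orders sum to 4 (valence 4) → 0 H
  atom 9: I (halogen, monovalent) → 0 H
  atom 10: C, bond orders sum to 3 (valence 4) → 1 H
  atom 11: C, bond orders sum to 4 (valence 4) → 0 H
  atom 12: C, bond orders sum to 4 (valence 4) → 0 H
  atom 13: O, bond orders sum to 2 (valence 2) → 0 H
  atom 14: O, bond orders sum to 2 (valence 2) → 0 H
  atom 15: C, bond orders sum to 1 (valence 4) → 3 H
  atom 16: C, bond orders sum to 4 (valence 4) → 0 H
  atom 17: O, bond orders sum to 2 (valence 2) → 0 H
  atom 18: C, bond orders sum to 1 (valence 4) → 3 H
  atom 19: C, bond orders sum to 4 (valence 4) → 0 H
  atom 20: Cl (halogen, monovalent) → 0 H
Totals → C:14, H:13, Cl:1, I:1, N:1, O:3.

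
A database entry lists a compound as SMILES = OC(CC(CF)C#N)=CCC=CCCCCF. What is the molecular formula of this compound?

Walk through each heavy atom and fill implicit hydrogens from standard valence (C 4, N 3, O 2, S 2, halogen 1):
  atom 1: O, bond orders sum to 1 (valence 2) → 1 H
  atom 2: C, bond orders sum to 4 (valence 4) → 0 H
  atom 3: C, bond orders sum to 2 (valence 4) → 2 H
  atom 4: C, bond orders sum to 3 (valence 4) → 1 H
  atom 5: C, bond orders sum to 2 (valence 4) → 2 H
  atom 6: F (halogen, monovalent) → 0 H
  atom 7: C, bond orders sum to 4 (valence 4) → 0 H
  atom 8: N, bond orders sum to 3 (valence 3) → 0 H
  atom 9: C, bond orders sum to 3 (valence 4) → 1 H
  atom 10: C, bond orders sum to 2 (valence 4) → 2 H
  atom 11: C, bond orders sum to 3 (valence 4) → 1 H
  atom 12: C, bond orders sum to 3 (valence 4) → 1 H
  atom 13: C, bond orders sum to 2 (valence 4) → 2 H
  atom 14: C, bond orders sum to 2 (valence 4) → 2 H
  atom 15: C, bond orders sum to 2 (valence 4) → 2 H
  atom 16: C, bond orders sum to 2 (valence 4) → 2 H
  atom 17: F (halogen, monovalent) → 0 H
Totals → C:13, H:19, F:2, N:1, O:1.
In Hill order: C13H19F2NO.

C13H19F2NO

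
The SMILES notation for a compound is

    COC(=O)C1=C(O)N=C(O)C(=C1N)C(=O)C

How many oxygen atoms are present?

5

Scan the SMILES for O atoms (remember two-letter symbols like Cl and Br are single atoms).
Oxygen count: 5.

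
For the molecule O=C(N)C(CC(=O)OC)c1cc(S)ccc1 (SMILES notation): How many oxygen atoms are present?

Scan the SMILES for O atoms (remember two-letter symbols like Cl and Br are single atoms).
Oxygen count: 3.

3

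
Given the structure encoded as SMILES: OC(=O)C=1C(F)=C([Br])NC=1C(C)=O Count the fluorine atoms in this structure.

Scan the SMILES for F atoms (remember two-letter symbols like Cl and Br are single atoms).
Fluorine count: 1.

1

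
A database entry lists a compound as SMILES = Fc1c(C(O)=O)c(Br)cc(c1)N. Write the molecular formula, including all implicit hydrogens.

Walk through each heavy atom and fill implicit hydrogens from standard valence (C 4, N 3, O 2, S 2, halogen 1); for lowercase aromatic atoms, an aromatic c carries 1 H when it has two neighbours and 0 H with three, and aromatic n carries 0 H:
  atom 1: F (halogen, monovalent) → 0 H
  atom 2: aromatic c, 3 neighbours → 0 H
  atom 3: aromatic c, 3 neighbours → 0 H
  atom 4: C, bond orders sum to 4 (valence 4) → 0 H
  atom 5: O, bond orders sum to 1 (valence 2) → 1 H
  atom 6: O, bond orders sum to 2 (valence 2) → 0 H
  atom 7: aromatic c, 3 neighbours → 0 H
  atom 8: Br (halogen, monovalent) → 0 H
  atom 9: aromatic c, 2 neighbours → 1 H
  atom 10: aromatic c, 3 neighbours → 0 H
  atom 11: aromatic c, 2 neighbours → 1 H
  atom 12: N, bond orders sum to 1 (valence 3) → 2 H
Totals → C:7, H:5, Br:1, F:1, N:1, O:2.

C7H5BrFNO2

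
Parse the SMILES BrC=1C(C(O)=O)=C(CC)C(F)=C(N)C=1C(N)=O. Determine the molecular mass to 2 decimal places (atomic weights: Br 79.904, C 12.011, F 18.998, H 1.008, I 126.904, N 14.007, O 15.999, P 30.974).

First, the molecular formula is C10H10BrFN2O3 (counting implicit H from valence).
  Br: 1 × 79.904 = 79.904
  C: 10 × 12.011 = 120.110
  F: 1 × 18.998 = 18.998
  H: 10 × 1.008 = 10.080
  N: 2 × 14.007 = 28.014
  O: 3 × 15.999 = 47.997
Sum: 1×79.904 + 10×12.011 + 1×18.998 + 10×1.008 + 2×14.007 + 3×15.999 = 305.103 → 305.10 g/mol.

305.10 g/mol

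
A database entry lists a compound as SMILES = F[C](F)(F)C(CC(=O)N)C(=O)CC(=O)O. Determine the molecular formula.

C7H8F3NO4

Walk through each heavy atom and fill implicit hydrogens from standard valence (C 4, N 3, O 2, S 2, halogen 1):
  atom 1: F (halogen, monovalent) → 0 H
  atom 2: C with explicit H count 0
  atom 3: F (halogen, monovalent) → 0 H
  atom 4: F (halogen, monovalent) → 0 H
  atom 5: C, bond orders sum to 3 (valence 4) → 1 H
  atom 6: C, bond orders sum to 2 (valence 4) → 2 H
  atom 7: C, bond orders sum to 4 (valence 4) → 0 H
  atom 8: O, bond orders sum to 2 (valence 2) → 0 H
  atom 9: N, bond orders sum to 1 (valence 3) → 2 H
  atom 10: C, bond orders sum to 4 (valence 4) → 0 H
  atom 11: O, bond orders sum to 2 (valence 2) → 0 H
  atom 12: C, bond orders sum to 2 (valence 4) → 2 H
  atom 13: C, bond orders sum to 4 (valence 4) → 0 H
  atom 14: O, bond orders sum to 2 (valence 2) → 0 H
  atom 15: O, bond orders sum to 1 (valence 2) → 1 H
Totals → C:7, H:8, F:3, N:1, O:4.
In Hill order: C7H8F3NO4.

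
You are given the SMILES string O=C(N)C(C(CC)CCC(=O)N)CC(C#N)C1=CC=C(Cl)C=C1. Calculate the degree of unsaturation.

Degree of unsaturation = (number of rings) + (number of π bonds).
Ring closures in the SMILES: 1.
π bonds: 5 double bonds (each 1 DoU), 1 triple bond (each 2 DoU) → 7 DoU from unsaturation.
Total DoU = 1 + 7 = 8.

8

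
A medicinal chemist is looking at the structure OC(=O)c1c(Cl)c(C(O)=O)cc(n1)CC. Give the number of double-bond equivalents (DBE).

Molecular formula: C9H8ClNO4.
DoU = (2C + 2 + N − H − X) / 2, where X is the halogen count and O/S are ignored.
    = (2·9 + 2 + 1 − 8 − 1) / 2 = 12 / 2 = 6.

6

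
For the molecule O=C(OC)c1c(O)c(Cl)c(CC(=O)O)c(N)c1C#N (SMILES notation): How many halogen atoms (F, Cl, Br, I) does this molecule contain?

Halogen atoms appear at heavy-atom position 9 (1×Cl).
Other groups present: 1 carboxylic acid, 1 ester, 1 hydroxyl, 1 nitrile, 1 primary amine.
Halogen count: 1.

1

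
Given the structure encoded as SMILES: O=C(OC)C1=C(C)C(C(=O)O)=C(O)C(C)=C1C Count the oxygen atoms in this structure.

Scan the SMILES for O atoms (remember two-letter symbols like Cl and Br are single atoms).
Oxygen count: 5.

5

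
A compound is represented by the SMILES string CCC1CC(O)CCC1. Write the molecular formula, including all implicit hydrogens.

Walk through each heavy atom and fill implicit hydrogens from standard valence (C 4, N 3, O 2, S 2, halogen 1):
  atom 1: C, bond orders sum to 1 (valence 4) → 3 H
  atom 2: C, bond orders sum to 2 (valence 4) → 2 H
  atom 3: C, bond orders sum to 3 (valence 4) → 1 H
  atom 4: C, bond orders sum to 2 (valence 4) → 2 H
  atom 5: C, bond orders sum to 3 (valence 4) → 1 H
  atom 6: O, bond orders sum to 1 (valence 2) → 1 H
  atom 7: C, bond orders sum to 2 (valence 4) → 2 H
  atom 8: C, bond orders sum to 2 (valence 4) → 2 H
  atom 9: C, bond orders sum to 2 (valence 4) → 2 H
Totals → C:8, H:16, O:1.

C8H16O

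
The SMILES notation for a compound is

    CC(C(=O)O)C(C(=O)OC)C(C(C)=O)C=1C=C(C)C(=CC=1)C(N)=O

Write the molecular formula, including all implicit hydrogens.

Walk through each heavy atom and fill implicit hydrogens from standard valence (C 4, N 3, O 2, S 2, halogen 1):
  atom 1: C, bond orders sum to 1 (valence 4) → 3 H
  atom 2: C, bond orders sum to 3 (valence 4) → 1 H
  atom 3: C, bond orders sum to 4 (valence 4) → 0 H
  atom 4: O, bond orders sum to 2 (valence 2) → 0 H
  atom 5: O, bond orders sum to 1 (valence 2) → 1 H
  atom 6: C, bond orders sum to 3 (valence 4) → 1 H
  atom 7: C, bond orders sum to 4 (valence 4) → 0 H
  atom 8: O, bond orders sum to 2 (valence 2) → 0 H
  atom 9: O, bond orders sum to 2 (valence 2) → 0 H
  atom 10: C, bond orders sum to 1 (valence 4) → 3 H
  atom 11: C, bond orders sum to 3 (valence 4) → 1 H
  atom 12: C, bond orders sum to 4 (valence 4) → 0 H
  atom 13: C, bond orders sum to 1 (valence 4) → 3 H
  atom 14: O, bond orders sum to 2 (valence 2) → 0 H
  atom 15: C, bond orders sum to 4 (valence 4) → 0 H
  atom 16: C, bond orders sum to 3 (valence 4) → 1 H
  atom 17: C, bond orders sum to 4 (valence 4) → 0 H
  atom 18: C, bond orders sum to 1 (valence 4) → 3 H
  atom 19: C, bond orders sum to 4 (valence 4) → 0 H
  atom 20: C, bond orders sum to 3 (valence 4) → 1 H
  atom 21: C, bond orders sum to 3 (valence 4) → 1 H
  atom 22: C, bond orders sum to 4 (valence 4) → 0 H
  atom 23: N, bond orders sum to 1 (valence 3) → 2 H
  atom 24: O, bond orders sum to 2 (valence 2) → 0 H
Totals → C:17, H:21, N:1, O:6.

C17H21NO6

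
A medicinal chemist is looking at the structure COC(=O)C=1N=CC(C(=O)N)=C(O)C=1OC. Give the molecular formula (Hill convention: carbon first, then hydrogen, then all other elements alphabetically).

Walk through each heavy atom and fill implicit hydrogens from standard valence (C 4, N 3, O 2, S 2, halogen 1):
  atom 1: C, bond orders sum to 1 (valence 4) → 3 H
  atom 2: O, bond orders sum to 2 (valence 2) → 0 H
  atom 3: C, bond orders sum to 4 (valence 4) → 0 H
  atom 4: O, bond orders sum to 2 (valence 2) → 0 H
  atom 5: C, bond orders sum to 4 (valence 4) → 0 H
  atom 6: N, bond orders sum to 3 (valence 3) → 0 H
  atom 7: C, bond orders sum to 3 (valence 4) → 1 H
  atom 8: C, bond orders sum to 4 (valence 4) → 0 H
  atom 9: C, bond orders sum to 4 (valence 4) → 0 H
  atom 10: O, bond orders sum to 2 (valence 2) → 0 H
  atom 11: N, bond orders sum to 1 (valence 3) → 2 H
  atom 12: C, bond orders sum to 4 (valence 4) → 0 H
  atom 13: O, bond orders sum to 1 (valence 2) → 1 H
  atom 14: C, bond orders sum to 4 (valence 4) → 0 H
  atom 15: O, bond orders sum to 2 (valence 2) → 0 H
  atom 16: C, bond orders sum to 1 (valence 4) → 3 H
Totals → C:9, H:10, N:2, O:5.

C9H10N2O5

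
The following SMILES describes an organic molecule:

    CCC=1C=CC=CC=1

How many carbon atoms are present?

8

Count every carbon token in the SMILES (each C, including those in ring-closure positions and inside branches).
Carbon count: 8.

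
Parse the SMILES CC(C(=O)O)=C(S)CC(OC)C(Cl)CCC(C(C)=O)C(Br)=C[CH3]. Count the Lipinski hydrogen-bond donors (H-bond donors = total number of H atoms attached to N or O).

Donors: find every N or O and count the H atoms it carries.
  atom 4 (O): bond orders sum to 2 → 0 H
  atom 5 (O): bond orders sum to 1 → 1 H
  atom 10 (O): bond orders sum to 2 → 0 H
  atom 19 (O): bond orders sum to 2 → 0 H
Lipinski HBD = 1.

1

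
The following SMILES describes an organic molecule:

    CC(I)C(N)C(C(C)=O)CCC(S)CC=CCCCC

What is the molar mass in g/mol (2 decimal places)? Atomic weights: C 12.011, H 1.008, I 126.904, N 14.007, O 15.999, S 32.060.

First, the molecular formula is C16H30INOS (counting implicit H from valence).
  C: 16 × 12.011 = 192.176
  H: 30 × 1.008 = 30.240
  I: 1 × 126.904 = 126.904
  N: 1 × 14.007 = 14.007
  O: 1 × 15.999 = 15.999
  S: 1 × 32.060 = 32.060
Sum: 16×12.011 + 30×1.008 + 1×126.904 + 1×14.007 + 1×15.999 + 1×32.060 = 411.386 → 411.39 g/mol.

411.39 g/mol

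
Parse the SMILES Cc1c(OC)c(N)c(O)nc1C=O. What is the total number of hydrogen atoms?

10

Walk through each heavy atom and fill implicit hydrogens from standard valence (C 4, N 3, O 2, S 2, halogen 1); for lowercase aromatic atoms, an aromatic c carries 1 H when it has two neighbours and 0 H with three, and aromatic n carries 0 H:
  atom 1: C, bond orders sum to 1 (valence 4) → 3 H
  atom 2: aromatic c, 3 neighbours → 0 H
  atom 3: aromatic c, 3 neighbours → 0 H
  atom 4: O, bond orders sum to 2 (valence 2) → 0 H
  atom 5: C, bond orders sum to 1 (valence 4) → 3 H
  atom 6: aromatic c, 3 neighbours → 0 H
  atom 7: N, bond orders sum to 1 (valence 3) → 2 H
  atom 8: aromatic c, 3 neighbours → 0 H
  atom 9: O, bond orders sum to 1 (valence 2) → 1 H
  atom 10: aromatic n, 2 neighbours → 0 H
  atom 11: aromatic c, 3 neighbours → 0 H
  atom 12: C, bond orders sum to 3 (valence 4) → 1 H
  atom 13: O, bond orders sum to 2 (valence 2) → 0 H
Total hydrogens: 10.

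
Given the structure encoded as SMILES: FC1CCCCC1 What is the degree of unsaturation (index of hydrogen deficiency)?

Molecular formula: C6H11F.
DoU = (2C + 2 + N − H − X) / 2, where X is the halogen count and O/S are ignored.
    = (2·6 + 2 + 0 − 11 − 1) / 2 = 2 / 2 = 1.

1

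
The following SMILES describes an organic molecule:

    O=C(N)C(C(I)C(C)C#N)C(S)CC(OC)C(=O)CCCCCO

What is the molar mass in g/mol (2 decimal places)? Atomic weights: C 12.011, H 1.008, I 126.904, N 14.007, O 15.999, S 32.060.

First, the molecular formula is C16H27IN2O4S (counting implicit H from valence).
  C: 16 × 12.011 = 192.176
  H: 27 × 1.008 = 27.216
  I: 1 × 126.904 = 126.904
  N: 2 × 14.007 = 28.014
  O: 4 × 15.999 = 63.996
  S: 1 × 32.060 = 32.060
Sum: 16×12.011 + 27×1.008 + 1×126.904 + 2×14.007 + 4×15.999 + 1×32.060 = 470.366 → 470.37 g/mol.

470.37 g/mol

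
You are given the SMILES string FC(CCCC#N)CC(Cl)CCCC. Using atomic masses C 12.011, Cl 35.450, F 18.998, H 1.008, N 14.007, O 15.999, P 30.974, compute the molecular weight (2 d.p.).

First, the molecular formula is C11H19ClFN (counting implicit H from valence).
  C: 11 × 12.011 = 132.121
  Cl: 1 × 35.450 = 35.450
  F: 1 × 18.998 = 18.998
  H: 19 × 1.008 = 19.152
  N: 1 × 14.007 = 14.007
Sum: 11×12.011 + 1×35.450 + 1×18.998 + 19×1.008 + 1×14.007 = 219.728 → 219.73 g/mol.

219.73 g/mol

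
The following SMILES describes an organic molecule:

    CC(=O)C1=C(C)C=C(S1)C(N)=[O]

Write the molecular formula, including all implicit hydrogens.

C8H9NO2S

Walk through each heavy atom and fill implicit hydrogens from standard valence (C 4, N 3, O 2, S 2, halogen 1):
  atom 1: C, bond orders sum to 1 (valence 4) → 3 H
  atom 2: C, bond orders sum to 4 (valence 4) → 0 H
  atom 3: O, bond orders sum to 2 (valence 2) → 0 H
  atom 4: C, bond orders sum to 4 (valence 4) → 0 H
  atom 5: C, bond orders sum to 4 (valence 4) → 0 H
  atom 6: C, bond orders sum to 1 (valence 4) → 3 H
  atom 7: C, bond orders sum to 3 (valence 4) → 1 H
  atom 8: C, bond orders sum to 4 (valence 4) → 0 H
  atom 9: S, bond orders sum to 2 (valence 2) → 0 H
  atom 10: C, bond orders sum to 4 (valence 4) → 0 H
  atom 11: N, bond orders sum to 1 (valence 3) → 2 H
  atom 12: O with explicit H count 0
Totals → C:8, H:9, N:1, O:2, S:1.
In Hill order: C8H9NO2S.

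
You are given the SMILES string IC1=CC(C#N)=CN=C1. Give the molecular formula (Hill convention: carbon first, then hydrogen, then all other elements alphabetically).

C6H3IN2

Walk through each heavy atom and fill implicit hydrogens from standard valence (C 4, N 3, O 2, S 2, halogen 1):
  atom 1: I (halogen, monovalent) → 0 H
  atom 2: C, bond orders sum to 4 (valence 4) → 0 H
  atom 3: C, bond orders sum to 3 (valence 4) → 1 H
  atom 4: C, bond orders sum to 4 (valence 4) → 0 H
  atom 5: C, bond orders sum to 4 (valence 4) → 0 H
  atom 6: N, bond orders sum to 3 (valence 3) → 0 H
  atom 7: C, bond orders sum to 3 (valence 4) → 1 H
  atom 8: N, bond orders sum to 3 (valence 3) → 0 H
  atom 9: C, bond orders sum to 3 (valence 4) → 1 H
Totals → C:6, H:3, I:1, N:2.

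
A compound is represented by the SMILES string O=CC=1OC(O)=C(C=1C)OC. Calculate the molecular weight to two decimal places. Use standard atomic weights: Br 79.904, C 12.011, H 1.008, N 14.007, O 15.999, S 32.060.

156.14 g/mol

First, the molecular formula is C7H8O4 (counting implicit H from valence).
  C: 7 × 12.011 = 84.077
  H: 8 × 1.008 = 8.064
  O: 4 × 15.999 = 63.996
Sum: 7×12.011 + 8×1.008 + 4×15.999 = 156.137 → 156.14 g/mol.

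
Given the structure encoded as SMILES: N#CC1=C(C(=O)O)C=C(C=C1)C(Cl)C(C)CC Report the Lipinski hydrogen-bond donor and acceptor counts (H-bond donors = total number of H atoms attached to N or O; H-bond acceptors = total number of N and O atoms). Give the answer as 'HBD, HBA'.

Donors: find every N or O and count the H atoms it carries.
  atom 1 (N): bond orders sum to 3 → 0 H
  atom 6 (O): bond orders sum to 2 → 0 H
  atom 7 (O): bond orders sum to 1 → 1 H
Lipinski HBD = 1.
Acceptors: N atoms = 1, O atoms = 2 → HBA = 3.

1, 3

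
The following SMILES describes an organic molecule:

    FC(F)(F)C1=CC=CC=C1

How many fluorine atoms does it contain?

Scan the SMILES for F atoms (remember two-letter symbols like Cl and Br are single atoms).
Fluorine count: 3.

3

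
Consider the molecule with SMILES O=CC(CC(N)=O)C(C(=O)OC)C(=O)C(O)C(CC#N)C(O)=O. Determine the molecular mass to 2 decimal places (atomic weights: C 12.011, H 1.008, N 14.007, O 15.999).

First, the molecular formula is C13H16N2O8 (counting implicit H from valence).
  C: 13 × 12.011 = 156.143
  H: 16 × 1.008 = 16.128
  N: 2 × 14.007 = 28.014
  O: 8 × 15.999 = 127.992
Sum: 13×12.011 + 16×1.008 + 2×14.007 + 8×15.999 = 328.277 → 328.28 g/mol.

328.28 g/mol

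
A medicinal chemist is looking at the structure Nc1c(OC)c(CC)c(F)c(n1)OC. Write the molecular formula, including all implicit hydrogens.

Walk through each heavy atom and fill implicit hydrogens from standard valence (C 4, N 3, O 2, S 2, halogen 1); for lowercase aromatic atoms, an aromatic c carries 1 H when it has two neighbours and 0 H with three, and aromatic n carries 0 H:
  atom 1: N, bond orders sum to 1 (valence 3) → 2 H
  atom 2: aromatic c, 3 neighbours → 0 H
  atom 3: aromatic c, 3 neighbours → 0 H
  atom 4: O, bond orders sum to 2 (valence 2) → 0 H
  atom 5: C, bond orders sum to 1 (valence 4) → 3 H
  atom 6: aromatic c, 3 neighbours → 0 H
  atom 7: C, bond orders sum to 2 (valence 4) → 2 H
  atom 8: C, bond orders sum to 1 (valence 4) → 3 H
  atom 9: aromatic c, 3 neighbours → 0 H
  atom 10: F (halogen, monovalent) → 0 H
  atom 11: aromatic c, 3 neighbours → 0 H
  atom 12: aromatic n, 2 neighbours → 0 H
  atom 13: O, bond orders sum to 2 (valence 2) → 0 H
  atom 14: C, bond orders sum to 1 (valence 4) → 3 H
Totals → C:9, H:13, F:1, N:2, O:2.
In Hill order: C9H13FN2O2.

C9H13FN2O2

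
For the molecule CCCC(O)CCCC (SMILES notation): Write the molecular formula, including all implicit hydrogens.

Walk through each heavy atom and fill implicit hydrogens from standard valence (C 4, N 3, O 2, S 2, halogen 1):
  atom 1: C, bond orders sum to 1 (valence 4) → 3 H
  atom 2: C, bond orders sum to 2 (valence 4) → 2 H
  atom 3: C, bond orders sum to 2 (valence 4) → 2 H
  atom 4: C, bond orders sum to 3 (valence 4) → 1 H
  atom 5: O, bond orders sum to 1 (valence 2) → 1 H
  atom 6: C, bond orders sum to 2 (valence 4) → 2 H
  atom 7: C, bond orders sum to 2 (valence 4) → 2 H
  atom 8: C, bond orders sum to 2 (valence 4) → 2 H
  atom 9: C, bond orders sum to 1 (valence 4) → 3 H
Totals → C:8, H:18, O:1.
In Hill order: C8H18O.

C8H18O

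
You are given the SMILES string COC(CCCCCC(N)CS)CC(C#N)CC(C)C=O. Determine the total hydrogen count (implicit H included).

Walk through each heavy atom and fill implicit hydrogens from standard valence (C 4, N 3, O 2, S 2, halogen 1):
  atom 1: C, bond orders sum to 1 (valence 4) → 3 H
  atom 2: O, bond orders sum to 2 (valence 2) → 0 H
  atom 3: C, bond orders sum to 3 (valence 4) → 1 H
  atom 4: C, bond orders sum to 2 (valence 4) → 2 H
  atom 5: C, bond orders sum to 2 (valence 4) → 2 H
  atom 6: C, bond orders sum to 2 (valence 4) → 2 H
  atom 7: C, bond orders sum to 2 (valence 4) → 2 H
  atom 8: C, bond orders sum to 2 (valence 4) → 2 H
  atom 9: C, bond orders sum to 3 (valence 4) → 1 H
  atom 10: N, bond orders sum to 1 (valence 3) → 2 H
  atom 11: C, bond orders sum to 2 (valence 4) → 2 H
  atom 12: S, bond orders sum to 1 (valence 2) → 1 H
  atom 13: C, bond orders sum to 2 (valence 4) → 2 H
  atom 14: C, bond orders sum to 3 (valence 4) → 1 H
  atom 15: C, bond orders sum to 4 (valence 4) → 0 H
  atom 16: N, bond orders sum to 3 (valence 3) → 0 H
  atom 17: C, bond orders sum to 2 (valence 4) → 2 H
  atom 18: C, bond orders sum to 3 (valence 4) → 1 H
  atom 19: C, bond orders sum to 1 (valence 4) → 3 H
  atom 20: C, bond orders sum to 3 (valence 4) → 1 H
  atom 21: O, bond orders sum to 2 (valence 2) → 0 H
Total hydrogens: 30.

30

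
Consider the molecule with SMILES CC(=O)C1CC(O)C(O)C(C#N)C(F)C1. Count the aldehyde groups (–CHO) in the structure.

Scan the SMILES for the aldehyde motif — none present.
Groups that are present: 2 hydroxyl, 1 ketone, 1 nitrile.

0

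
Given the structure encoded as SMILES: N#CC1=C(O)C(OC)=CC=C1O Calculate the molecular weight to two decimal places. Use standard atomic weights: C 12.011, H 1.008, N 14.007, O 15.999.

165.15 g/mol

First, the molecular formula is C8H7NO3 (counting implicit H from valence).
  C: 8 × 12.011 = 96.088
  H: 7 × 1.008 = 7.056
  N: 1 × 14.007 = 14.007
  O: 3 × 15.999 = 47.997
Sum: 8×12.011 + 7×1.008 + 1×14.007 + 3×15.999 = 165.148 → 165.15 g/mol.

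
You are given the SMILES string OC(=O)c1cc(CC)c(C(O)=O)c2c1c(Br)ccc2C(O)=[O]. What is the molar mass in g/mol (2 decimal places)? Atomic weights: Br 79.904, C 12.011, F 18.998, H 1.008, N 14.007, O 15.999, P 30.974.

367.15 g/mol

First, the molecular formula is C15H11BrO6 (counting implicit H from valence).
  Br: 1 × 79.904 = 79.904
  C: 15 × 12.011 = 180.165
  H: 11 × 1.008 = 11.088
  O: 6 × 15.999 = 95.994
Sum: 1×79.904 + 15×12.011 + 11×1.008 + 6×15.999 = 367.151 → 367.15 g/mol.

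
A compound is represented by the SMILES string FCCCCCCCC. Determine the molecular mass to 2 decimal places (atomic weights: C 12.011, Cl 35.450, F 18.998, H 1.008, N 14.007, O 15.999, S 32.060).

132.22 g/mol

First, the molecular formula is C8H17F (counting implicit H from valence).
  C: 8 × 12.011 = 96.088
  F: 1 × 18.998 = 18.998
  H: 17 × 1.008 = 17.136
Sum: 8×12.011 + 1×18.998 + 17×1.008 = 132.222 → 132.22 g/mol.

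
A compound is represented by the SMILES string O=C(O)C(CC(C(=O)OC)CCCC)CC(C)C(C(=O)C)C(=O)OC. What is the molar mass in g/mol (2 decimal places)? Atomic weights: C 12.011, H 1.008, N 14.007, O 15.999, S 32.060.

First, the molecular formula is C18H30O7 (counting implicit H from valence).
  C: 18 × 12.011 = 216.198
  H: 30 × 1.008 = 30.240
  O: 7 × 15.999 = 111.993
Sum: 18×12.011 + 30×1.008 + 7×15.999 = 358.431 → 358.43 g/mol.

358.43 g/mol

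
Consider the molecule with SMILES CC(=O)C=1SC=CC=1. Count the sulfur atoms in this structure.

1

Scan the SMILES for S atoms (remember two-letter symbols like Cl and Br are single atoms).
Sulfur count: 1.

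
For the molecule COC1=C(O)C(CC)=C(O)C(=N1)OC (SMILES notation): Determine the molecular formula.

Walk through each heavy atom and fill implicit hydrogens from standard valence (C 4, N 3, O 2, S 2, halogen 1):
  atom 1: C, bond orders sum to 1 (valence 4) → 3 H
  atom 2: O, bond orders sum to 2 (valence 2) → 0 H
  atom 3: C, bond orders sum to 4 (valence 4) → 0 H
  atom 4: C, bond orders sum to 4 (valence 4) → 0 H
  atom 5: O, bond orders sum to 1 (valence 2) → 1 H
  atom 6: C, bond orders sum to 4 (valence 4) → 0 H
  atom 7: C, bond orders sum to 2 (valence 4) → 2 H
  atom 8: C, bond orders sum to 1 (valence 4) → 3 H
  atom 9: C, bond orders sum to 4 (valence 4) → 0 H
  atom 10: O, bond orders sum to 1 (valence 2) → 1 H
  atom 11: C, bond orders sum to 4 (valence 4) → 0 H
  atom 12: N, bond orders sum to 3 (valence 3) → 0 H
  atom 13: O, bond orders sum to 2 (valence 2) → 0 H
  atom 14: C, bond orders sum to 1 (valence 4) → 3 H
Totals → C:9, H:13, N:1, O:4.
In Hill order: C9H13NO4.

C9H13NO4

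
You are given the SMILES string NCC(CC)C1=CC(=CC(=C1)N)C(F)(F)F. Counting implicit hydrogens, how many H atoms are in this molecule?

15

Walk through each heavy atom and fill implicit hydrogens from standard valence (C 4, N 3, O 2, S 2, halogen 1):
  atom 1: N, bond orders sum to 1 (valence 3) → 2 H
  atom 2: C, bond orders sum to 2 (valence 4) → 2 H
  atom 3: C, bond orders sum to 3 (valence 4) → 1 H
  atom 4: C, bond orders sum to 2 (valence 4) → 2 H
  atom 5: C, bond orders sum to 1 (valence 4) → 3 H
  atom 6: C, bond orders sum to 4 (valence 4) → 0 H
  atom 7: C, bond orders sum to 3 (valence 4) → 1 H
  atom 8: C, bond orders sum to 4 (valence 4) → 0 H
  atom 9: C, bond orders sum to 3 (valence 4) → 1 H
  atom 10: C, bond orders sum to 4 (valence 4) → 0 H
  atom 11: C, bond orders sum to 3 (valence 4) → 1 H
  atom 12: N, bond orders sum to 1 (valence 3) → 2 H
  atom 13: C, bond orders sum to 4 (valence 4) → 0 H
  atom 14: F (halogen, monovalent) → 0 H
  atom 15: F (halogen, monovalent) → 0 H
  atom 16: F (halogen, monovalent) → 0 H
Total hydrogens: 15.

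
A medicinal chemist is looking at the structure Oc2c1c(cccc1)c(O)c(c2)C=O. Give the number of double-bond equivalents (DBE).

8

Molecular formula: C11H8O3.
DoU = (2C + 2 + N − H − X) / 2, where X is the halogen count and O/S are ignored.
    = (2·11 + 2 + 0 − 8 − 0) / 2 = 16 / 2 = 8.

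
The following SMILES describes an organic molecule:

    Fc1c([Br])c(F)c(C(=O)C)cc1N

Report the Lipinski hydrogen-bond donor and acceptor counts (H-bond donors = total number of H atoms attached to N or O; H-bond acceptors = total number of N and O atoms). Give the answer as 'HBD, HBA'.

2, 2

Donors: find every N or O and count the H atoms it carries.
  atom 9 (O): bond orders sum to 2 → 0 H
  atom 13 (N): bond orders sum to 1 → 2 H
Lipinski HBD = 2.
Acceptors: N atoms = 1, O atoms = 1 → HBA = 2.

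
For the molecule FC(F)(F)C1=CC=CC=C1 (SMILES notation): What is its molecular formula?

C7H5F3

Walk through each heavy atom and fill implicit hydrogens from standard valence (C 4, N 3, O 2, S 2, halogen 1):
  atom 1: F (halogen, monovalent) → 0 H
  atom 2: C, bond orders sum to 4 (valence 4) → 0 H
  atom 3: F (halogen, monovalent) → 0 H
  atom 4: F (halogen, monovalent) → 0 H
  atom 5: C, bond orders sum to 4 (valence 4) → 0 H
  atom 6: C, bond orders sum to 3 (valence 4) → 1 H
  atom 7: C, bond orders sum to 3 (valence 4) → 1 H
  atom 8: C, bond orders sum to 3 (valence 4) → 1 H
  atom 9: C, bond orders sum to 3 (valence 4) → 1 H
  atom 10: C, bond orders sum to 3 (valence 4) → 1 H
Totals → C:7, H:5, F:3.
In Hill order: C7H5F3.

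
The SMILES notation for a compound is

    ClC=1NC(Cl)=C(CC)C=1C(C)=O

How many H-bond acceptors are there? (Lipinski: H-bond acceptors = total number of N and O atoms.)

N atoms: 1; O atoms: 1.
Lipinski HBA = 1 + 1 = 2.

2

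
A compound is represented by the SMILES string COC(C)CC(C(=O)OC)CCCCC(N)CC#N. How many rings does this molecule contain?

In SMILES, each pair of matching ring-closure digits denotes one ring-closing bond; the number of such bonds equals the number of independent rings.
Ring-closure bonds here: 0.

0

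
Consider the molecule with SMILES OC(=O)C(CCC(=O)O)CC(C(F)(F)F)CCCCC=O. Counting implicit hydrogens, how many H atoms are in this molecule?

19

Walk through each heavy atom and fill implicit hydrogens from standard valence (C 4, N 3, O 2, S 2, halogen 1):
  atom 1: O, bond orders sum to 1 (valence 2) → 1 H
  atom 2: C, bond orders sum to 4 (valence 4) → 0 H
  atom 3: O, bond orders sum to 2 (valence 2) → 0 H
  atom 4: C, bond orders sum to 3 (valence 4) → 1 H
  atom 5: C, bond orders sum to 2 (valence 4) → 2 H
  atom 6: C, bond orders sum to 2 (valence 4) → 2 H
  atom 7: C, bond orders sum to 4 (valence 4) → 0 H
  atom 8: O, bond orders sum to 2 (valence 2) → 0 H
  atom 9: O, bond orders sum to 1 (valence 2) → 1 H
  atom 10: C, bond orders sum to 2 (valence 4) → 2 H
  atom 11: C, bond orders sum to 3 (valence 4) → 1 H
  atom 12: C, bond orders sum to 4 (valence 4) → 0 H
  atom 13: F (halogen, monovalent) → 0 H
  atom 14: F (halogen, monovalent) → 0 H
  atom 15: F (halogen, monovalent) → 0 H
  atom 16: C, bond orders sum to 2 (valence 4) → 2 H
  atom 17: C, bond orders sum to 2 (valence 4) → 2 H
  atom 18: C, bond orders sum to 2 (valence 4) → 2 H
  atom 19: C, bond orders sum to 2 (valence 4) → 2 H
  atom 20: C, bond orders sum to 3 (valence 4) → 1 H
  atom 21: O, bond orders sum to 2 (valence 2) → 0 H
Total hydrogens: 19.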